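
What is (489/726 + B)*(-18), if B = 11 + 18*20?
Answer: -809505/121 ≈ -6690.1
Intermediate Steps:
B = 371 (B = 11 + 360 = 371)
(489/726 + B)*(-18) = (489/726 + 371)*(-18) = (489*(1/726) + 371)*(-18) = (163/242 + 371)*(-18) = (89945/242)*(-18) = -809505/121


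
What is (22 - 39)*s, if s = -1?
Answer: 17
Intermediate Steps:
(22 - 39)*s = (22 - 39)*(-1) = -17*(-1) = 17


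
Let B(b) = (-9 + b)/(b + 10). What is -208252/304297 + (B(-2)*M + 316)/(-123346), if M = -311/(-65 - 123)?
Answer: -38776905402139/56450861914048 ≈ -0.68691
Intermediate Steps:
M = 311/188 (M = -311/(-188) = -311*(-1/188) = 311/188 ≈ 1.6543)
B(b) = (-9 + b)/(10 + b)
-208252/304297 + (B(-2)*M + 316)/(-123346) = -208252/304297 + (((-9 - 2)/(10 - 2))*(311/188) + 316)/(-123346) = -208252*1/304297 + ((-11/8)*(311/188) + 316)*(-1/123346) = -208252/304297 + (((⅛)*(-11))*(311/188) + 316)*(-1/123346) = -208252/304297 + (-11/8*311/188 + 316)*(-1/123346) = -208252/304297 + (-3421/1504 + 316)*(-1/123346) = -208252/304297 + (471843/1504)*(-1/123346) = -208252/304297 - 471843/185512384 = -38776905402139/56450861914048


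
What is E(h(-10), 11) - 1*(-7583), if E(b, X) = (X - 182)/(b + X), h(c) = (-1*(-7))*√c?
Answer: 4631332/611 + 1197*I*√10/611 ≈ 7579.9 + 6.1952*I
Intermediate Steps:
h(c) = 7*√c
E(b, X) = (-182 + X)/(X + b)
E(h(-10), 11) - 1*(-7583) = (-182 + 11)/(11 + 7*√(-10)) - 1*(-7583) = -171/(11 + 7*(I*√10)) + 7583 = -171/(11 + 7*I*√10) + 7583 = 7583 - 171/(11 + 7*I*√10)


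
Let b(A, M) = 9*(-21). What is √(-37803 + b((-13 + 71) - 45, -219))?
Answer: 2*I*√9498 ≈ 194.92*I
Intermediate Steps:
b(A, M) = -189
√(-37803 + b((-13 + 71) - 45, -219)) = √(-37803 - 189) = √(-37992) = 2*I*√9498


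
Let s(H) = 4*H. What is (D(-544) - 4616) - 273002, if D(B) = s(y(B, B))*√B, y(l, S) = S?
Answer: -277618 - 8704*I*√34 ≈ -2.7762e+5 - 50753.0*I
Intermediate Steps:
D(B) = 4*B^(3/2) (D(B) = (4*B)*√B = 4*B^(3/2))
(D(-544) - 4616) - 273002 = (4*(-544)^(3/2) - 4616) - 273002 = (4*(-2176*I*√34) - 4616) - 273002 = (-8704*I*√34 - 4616) - 273002 = (-4616 - 8704*I*√34) - 273002 = -277618 - 8704*I*√34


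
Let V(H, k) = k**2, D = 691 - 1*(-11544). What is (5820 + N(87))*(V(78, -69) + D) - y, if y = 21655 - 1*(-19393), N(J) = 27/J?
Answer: 2867547452/29 ≈ 9.8881e+7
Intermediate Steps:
D = 12235 (D = 691 + 11544 = 12235)
y = 41048 (y = 21655 + 19393 = 41048)
(5820 + N(87))*(V(78, -69) + D) - y = (5820 + 27/87)*((-69)**2 + 12235) - 1*41048 = (5820 + 27*(1/87))*(4761 + 12235) - 41048 = (5820 + 9/29)*16996 - 41048 = (168789/29)*16996 - 41048 = 2868737844/29 - 41048 = 2867547452/29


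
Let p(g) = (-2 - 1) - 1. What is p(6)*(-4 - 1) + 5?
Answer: 25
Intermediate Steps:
p(g) = -4 (p(g) = -3 - 1 = -4)
p(6)*(-4 - 1) + 5 = -4*(-4 - 1) + 5 = -4*(-5) + 5 = 20 + 5 = 25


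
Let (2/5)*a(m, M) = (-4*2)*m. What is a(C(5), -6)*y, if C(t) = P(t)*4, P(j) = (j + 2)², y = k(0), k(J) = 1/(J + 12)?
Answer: -980/3 ≈ -326.67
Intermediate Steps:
k(J) = 1/(12 + J)
y = 1/12 (y = 1/(12 + 0) = 1/12 ≈ 0.083333)
P(j) = (2 + j)²
C(t) = 4*(2 + t)² (C(t) = (2 + t)²*4 = 4*(2 + t)²)
a(m, M) = -20*m (a(m, M) = 5*((-4*2)*m)/2 = 5*(-8*m)/2 = -20*m)
a(C(5), -6)*y = -80*(2 + 5)²*(1/12) = -80*7²*(1/12) = -80*49*(1/12) = -20*196*(1/12) = -3920*1/12 = -980/3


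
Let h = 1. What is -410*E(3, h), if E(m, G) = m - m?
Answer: 0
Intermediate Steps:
E(m, G) = 0
-410*E(3, h) = -410*0 = 0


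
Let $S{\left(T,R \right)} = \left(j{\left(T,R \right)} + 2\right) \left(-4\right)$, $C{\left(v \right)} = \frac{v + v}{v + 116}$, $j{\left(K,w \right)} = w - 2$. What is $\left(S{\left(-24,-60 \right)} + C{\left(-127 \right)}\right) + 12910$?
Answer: $\frac{144904}{11} \approx 13173.0$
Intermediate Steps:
$j{\left(K,w \right)} = -2 + w$
$C{\left(v \right)} = \frac{2 v}{116 + v}$
$S{\left(T,R \right)} = - 4 R$ ($S{\left(T,R \right)} = \left(\left(-2 + R\right) + 2\right) \left(-4\right) = R \left(-4\right) = - 4 R$)
$\left(S{\left(-24,-60 \right)} + C{\left(-127 \right)}\right) + 12910 = \left(\left(-4\right) \left(-60\right) + 2 \left(-127\right) \frac{1}{116 - 127}\right) + 12910 = \left(240 + 2 \left(-127\right) \frac{1}{-11}\right) + 12910 = \left(240 + 2 \left(-127\right) \left(- \frac{1}{11}\right)\right) + 12910 = \left(240 + \frac{254}{11}\right) + 12910 = \frac{2894}{11} + 12910 = \frac{144904}{11}$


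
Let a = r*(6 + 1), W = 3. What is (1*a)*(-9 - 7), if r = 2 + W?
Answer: -560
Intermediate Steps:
r = 5 (r = 2 + 3 = 5)
a = 35 (a = 5*(6 + 1) = 5*7 = 35)
(1*a)*(-9 - 7) = (1*35)*(-9 - 7) = 35*(-16) = -560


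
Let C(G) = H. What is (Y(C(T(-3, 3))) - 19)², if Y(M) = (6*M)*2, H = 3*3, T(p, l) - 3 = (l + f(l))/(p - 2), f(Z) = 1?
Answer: 7921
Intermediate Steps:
T(p, l) = 3 + (1 + l)/(-2 + p) (T(p, l) = 3 + (l + 1)/(p - 2) = 3 + (1 + l)/(-2 + p))
H = 9
C(G) = 9
Y(M) = 12*M
(Y(C(T(-3, 3))) - 19)² = (12*9 - 19)² = (108 - 19)² = 89² = 7921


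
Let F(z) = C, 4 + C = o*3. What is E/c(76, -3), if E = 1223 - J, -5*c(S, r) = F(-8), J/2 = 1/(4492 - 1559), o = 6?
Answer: -17935285/41062 ≈ -436.79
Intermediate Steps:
J = 2/2933 (J = 2/(4492 - 1559) = 2/2933 ≈ 0.00068190)
C = 14 (C = -4 + 6*3 = -4 + 18 = 14)
F(z) = 14
c(S, r) = -14/5 (c(S, r) = -⅕*14 = -14/5)
E = 3587057/2933 (E = 1223 - 1*2/2933 = 1223 - 2/2933 = 3587057/2933 ≈ 1223.0)
E/c(76, -3) = 3587057/(2933*(-14/5)) = (3587057/2933)*(-5/14) = -17935285/41062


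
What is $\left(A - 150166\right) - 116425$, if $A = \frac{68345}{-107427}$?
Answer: $- \frac{28639139702}{107427} \approx -2.6659 \cdot 10^{5}$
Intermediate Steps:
$A = - \frac{68345}{107427}$ ($A = 68345 \left(- \frac{1}{107427}\right) = - \frac{68345}{107427} \approx -0.6362$)
$\left(A - 150166\right) - 116425 = \left(- \frac{68345}{107427} - 150166\right) - 116425 = - \frac{16131951227}{107427} - 116425 = - \frac{28639139702}{107427}$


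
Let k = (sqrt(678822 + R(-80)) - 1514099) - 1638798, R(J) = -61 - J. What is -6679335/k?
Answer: 7019751761165/3313586271256 + 2226445*sqrt(678841)/3313586271256 ≈ 2.1190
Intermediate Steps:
k = -3152897 + sqrt(678841) (k = (sqrt(678822 + (-61 - 1*(-80))) - 1514099) - 1638798 = (sqrt(678822 + (-61 + 80)) - 1514099) - 1638798 = (sqrt(678822 + 19) - 1514099) - 1638798 = (sqrt(678841) - 1514099) - 1638798 = (-1514099 + sqrt(678841)) - 1638798 = -3152897 + sqrt(678841) ≈ -3.1521e+6)
-6679335/k = -6679335/(-3152897 + sqrt(678841))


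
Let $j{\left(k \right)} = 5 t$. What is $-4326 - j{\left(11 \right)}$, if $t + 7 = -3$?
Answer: $-4276$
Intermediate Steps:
$t = -10$ ($t = -7 - 3 = -10$)
$j{\left(k \right)} = -50$ ($j{\left(k \right)} = 5 \left(-10\right) = -50$)
$-4326 - j{\left(11 \right)} = -4326 - -50 = -4326 + 50 = -4276$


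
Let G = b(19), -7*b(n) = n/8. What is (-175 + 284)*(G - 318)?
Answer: -1943143/56 ≈ -34699.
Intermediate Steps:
b(n) = -n/56 (b(n) = -n/(7*8) = -n/56)
G = -19/56 (G = -1/56*19 = -19/56 ≈ -0.33929)
(-175 + 284)*(G - 318) = (-175 + 284)*(-19/56 - 318) = 109*(-17827/56) = -1943143/56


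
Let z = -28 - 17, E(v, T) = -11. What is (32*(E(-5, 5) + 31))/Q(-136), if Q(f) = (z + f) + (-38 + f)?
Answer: -128/71 ≈ -1.8028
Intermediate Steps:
z = -45
Q(f) = -83 + 2*f (Q(f) = (-45 + f) + (-38 + f) = -83 + 2*f)
(32*(E(-5, 5) + 31))/Q(-136) = (32*(-11 + 31))/(-83 + 2*(-136)) = (32*20)/(-83 - 272) = 640/(-355) = 640*(-1/355) = -128/71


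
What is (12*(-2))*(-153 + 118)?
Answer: 840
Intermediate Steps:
(12*(-2))*(-153 + 118) = -24*(-35) = 840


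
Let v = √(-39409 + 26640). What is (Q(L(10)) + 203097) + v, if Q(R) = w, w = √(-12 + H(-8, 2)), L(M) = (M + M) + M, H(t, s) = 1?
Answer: 203097 + 113*I + I*√11 ≈ 2.031e+5 + 116.32*I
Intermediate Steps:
v = 113*I (v = √(-12769) = 113*I ≈ 113.0*I)
L(M) = 3*M (L(M) = 2*M + M = 3*M)
w = I*√11 (w = √(-12 + 1) = √(-11) = I*√11 ≈ 3.3166*I)
Q(R) = I*√11
(Q(L(10)) + 203097) + v = (I*√11 + 203097) + 113*I = (203097 + I*√11) + 113*I = 203097 + 113*I + I*√11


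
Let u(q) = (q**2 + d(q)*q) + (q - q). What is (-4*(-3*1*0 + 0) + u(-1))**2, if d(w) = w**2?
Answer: 0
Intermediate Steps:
u(q) = q**2 + q**3 (u(q) = (q**2 + q**2*q) + (q - q) = (q**2 + q**3) + 0 = q**2 + q**3)
(-4*(-3*1*0 + 0) + u(-1))**2 = (-4*(-3*1*0 + 0) + (-1)**2*(1 - 1))**2 = (-4*(-3*0 + 0) + 1*0)**2 = (-4*(0 + 0) + 0)**2 = (-4*0 + 0)**2 = (0 + 0)**2 = 0**2 = 0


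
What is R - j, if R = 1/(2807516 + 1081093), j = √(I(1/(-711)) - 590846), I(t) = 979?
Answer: 1/3888609 - I*√589867 ≈ 2.5716e-7 - 768.03*I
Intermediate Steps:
j = I*√589867 (j = √(979 - 590846) = √(-589867) = I*√589867 ≈ 768.03*I)
R = 1/3888609 ≈ 2.5716e-7
R - j = 1/3888609 - I*√589867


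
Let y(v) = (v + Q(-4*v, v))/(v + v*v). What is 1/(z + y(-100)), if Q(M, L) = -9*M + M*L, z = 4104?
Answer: 99/405859 ≈ 0.00024393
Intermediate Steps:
Q(M, L) = -9*M + L*M
y(v) = (v - 4*v*(-9 + v))/(v + v²) (y(v) = (v + (-4*v)*(-9 + v))/(v + v*v) = (v - 4*v*(-9 + v))/(v + v²))
1/(z + y(-100)) = 1/(4104 + (37 - 4*(-100))/(1 - 100)) = 1/(4104 + (37 + 400)/(-99)) = 1/(4104 - 1/99*437) = 1/(4104 - 437/99) = 1/(405859/99) = 99/405859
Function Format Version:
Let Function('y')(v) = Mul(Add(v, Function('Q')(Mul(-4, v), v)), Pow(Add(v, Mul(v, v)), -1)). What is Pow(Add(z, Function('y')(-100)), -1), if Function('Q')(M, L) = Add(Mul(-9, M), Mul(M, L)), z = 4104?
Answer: Rational(99, 405859) ≈ 0.00024393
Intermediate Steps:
Function('Q')(M, L) = Add(Mul(-9, M), Mul(L, M))
Function('y')(v) = Mul(Pow(Add(v, Pow(v, 2)), -1), Add(v, Mul(-4, v, Add(-9, v)))) (Function('y')(v) = Mul(Add(v, Mul(Mul(-4, v), Add(-9, v))), Pow(Add(v, Mul(v, v)), -1)) = Mul(Add(v, Mul(-4, v, Add(-9, v))), Pow(Add(v, Pow(v, 2)), -1)) = Mul(Pow(Add(v, Pow(v, 2)), -1), Add(v, Mul(-4, v, Add(-9, v)))))
Pow(Add(z, Function('y')(-100)), -1) = Pow(Add(4104, Mul(Pow(Add(1, -100), -1), Add(37, Mul(-4, -100)))), -1) = Pow(Add(4104, Mul(Pow(-99, -1), Add(37, 400))), -1) = Pow(Add(4104, Mul(Rational(-1, 99), 437)), -1) = Pow(Add(4104, Rational(-437, 99)), -1) = Pow(Rational(405859, 99), -1) = Rational(99, 405859)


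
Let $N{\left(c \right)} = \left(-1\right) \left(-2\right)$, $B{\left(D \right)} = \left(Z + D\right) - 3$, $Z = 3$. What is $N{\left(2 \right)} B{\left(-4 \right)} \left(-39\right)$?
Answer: $312$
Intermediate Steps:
$B{\left(D \right)} = D$ ($B{\left(D \right)} = \left(3 + D\right) - 3 = D$)
$N{\left(c \right)} = 2$
$N{\left(2 \right)} B{\left(-4 \right)} \left(-39\right) = 2 \left(-4\right) \left(-39\right) = \left(-8\right) \left(-39\right) = 312$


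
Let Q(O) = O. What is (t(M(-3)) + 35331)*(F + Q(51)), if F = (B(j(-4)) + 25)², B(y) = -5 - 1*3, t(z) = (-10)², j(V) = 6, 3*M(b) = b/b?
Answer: 12046540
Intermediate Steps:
M(b) = ⅓ (M(b) = (b/b)/3 = (⅓)*1 = ⅓)
t(z) = 100
B(y) = -8 (B(y) = -5 - 3 = -8)
F = 289 (F = (-8 + 25)² = 17² = 289)
(t(M(-3)) + 35331)*(F + Q(51)) = (100 + 35331)*(289 + 51) = 35431*340 = 12046540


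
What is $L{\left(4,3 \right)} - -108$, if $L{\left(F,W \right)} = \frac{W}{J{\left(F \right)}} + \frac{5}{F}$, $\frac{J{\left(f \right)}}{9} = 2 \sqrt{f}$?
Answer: $\frac{328}{3} \approx 109.33$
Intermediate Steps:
$J{\left(f \right)} = 18 \sqrt{f}$ ($J{\left(f \right)} = 9 \cdot 2 \sqrt{f} = 18 \sqrt{f}$)
$L{\left(F,W \right)} = \frac{5}{F} + \frac{W}{18 \sqrt{F}}$ ($L{\left(F,W \right)} = \frac{W}{18 \sqrt{F}} + \frac{5}{F} = \frac{5}{F} + \frac{W}{18 \sqrt{F}}$)
$L{\left(4,3 \right)} - -108 = \left(\frac{5}{4} + \frac{1}{18} \cdot 3 \frac{1}{\sqrt{4}}\right) - -108 = \left(5 \cdot \frac{1}{4} + \frac{1}{18} \cdot 3 \cdot \frac{1}{2}\right) + 108 = \left(\frac{5}{4} + \frac{1}{12}\right) + 108 = \frac{4}{3} + 108 = \frac{328}{3}$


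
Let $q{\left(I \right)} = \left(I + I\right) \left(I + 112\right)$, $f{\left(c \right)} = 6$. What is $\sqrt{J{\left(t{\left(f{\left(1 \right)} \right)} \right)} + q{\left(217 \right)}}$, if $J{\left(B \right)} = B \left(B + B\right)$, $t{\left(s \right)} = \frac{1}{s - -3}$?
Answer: $\frac{2 \sqrt{2891417}}{9} \approx 377.87$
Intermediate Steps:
$t{\left(s \right)} = \frac{1}{3 + s}$ ($t{\left(s \right)} = \frac{1}{s + 3} = \frac{1}{3 + s}$)
$J{\left(B \right)} = 2 B^{2}$ ($J{\left(B \right)} = B 2 B = 2 B^{2}$)
$q{\left(I \right)} = 2 I \left(112 + I\right)$
$\sqrt{J{\left(t{\left(f{\left(1 \right)} \right)} \right)} + q{\left(217 \right)}} = \sqrt{2 \left(\frac{1}{3 + 6}\right)^{2} + 2 \cdot 217 \left(112 + 217\right)} = \sqrt{2 \left(\frac{1}{9}\right)^{2} + 2 \cdot 217 \cdot 329} = \sqrt{\frac{2}{81} + 142786} = \sqrt{\frac{11565668}{81}} = \frac{2 \sqrt{2891417}}{9}$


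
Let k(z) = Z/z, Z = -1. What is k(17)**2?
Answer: 1/289 ≈ 0.0034602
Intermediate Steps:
k(z) = -1/z
k(17)**2 = (-1/17)**2 = 1/289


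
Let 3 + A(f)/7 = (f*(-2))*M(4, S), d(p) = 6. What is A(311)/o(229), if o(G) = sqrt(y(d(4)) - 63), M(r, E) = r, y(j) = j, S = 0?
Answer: 17437*I*sqrt(57)/57 ≈ 2309.6*I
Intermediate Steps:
o(G) = I*sqrt(57) (o(G) = sqrt(6 - 63) = sqrt(-57) = I*sqrt(57))
A(f) = -21 - 56*f (A(f) = -21 + 7*((f*(-2))*4) = -21 + 7*(-2*f*4) = -21 + 7*(-8*f) = -21 - 56*f)
A(311)/o(229) = (-21 - 56*311)/((I*sqrt(57))) = (-21 - 17416)*(-I*sqrt(57)/57) = -(-17437)*I*sqrt(57)/57 = 17437*I*sqrt(57)/57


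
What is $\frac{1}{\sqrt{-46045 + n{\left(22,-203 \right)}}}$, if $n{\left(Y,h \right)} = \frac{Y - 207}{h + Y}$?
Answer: $- \frac{i \sqrt{377111690}}{4166980} \approx - 0.0046603 i$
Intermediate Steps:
$n{\left(Y,h \right)} = \frac{-207 + Y}{Y + h}$
$\frac{1}{\sqrt{-46045 + n{\left(22,-203 \right)}}} = \frac{1}{\sqrt{-46045 + \frac{-207 + 22}{22 - 203}}} = \frac{1}{\sqrt{-46045 + \frac{1}{-181} \left(-185\right)}} = \frac{1}{\sqrt{-46045 - - \frac{185}{181}}} = \frac{1}{\sqrt{-46045 + \frac{185}{181}}} = \frac{1}{\sqrt{- \frac{8333960}{181}}} = \frac{1}{\frac{2}{181} i \sqrt{377111690}} = - \frac{i \sqrt{377111690}}{4166980}$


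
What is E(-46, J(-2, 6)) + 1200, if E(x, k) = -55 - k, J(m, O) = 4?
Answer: 1141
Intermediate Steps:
E(-46, J(-2, 6)) + 1200 = (-55 - 1*4) + 1200 = (-55 - 4) + 1200 = -59 + 1200 = 1141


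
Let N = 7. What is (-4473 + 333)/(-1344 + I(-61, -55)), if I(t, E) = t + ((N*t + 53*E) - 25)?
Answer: 1035/1193 ≈ 0.86756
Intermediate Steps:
I(t, E) = -25 + 8*t + 53*E (I(t, E) = t + ((7*t + 53*E) - 25) = t + (-25 + 7*t + 53*E) = -25 + 8*t + 53*E)
(-4473 + 333)/(-1344 + I(-61, -55)) = (-4473 + 333)/(-1344 + (-25 + 8*(-61) + 53*(-55))) = -4140/(-1344 + (-25 - 488 - 2915)) = -4140/(-1344 - 3428) = -4140/(-4772) = -4140*(-1/4772) = 1035/1193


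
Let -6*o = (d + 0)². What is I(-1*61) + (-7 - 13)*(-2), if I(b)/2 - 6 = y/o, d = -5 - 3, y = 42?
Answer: 353/8 ≈ 44.125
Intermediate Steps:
d = -8
o = -32/3 (o = -(-8 + 0)²/6 = -⅙*(-8)² = -⅙*64 = -32/3 ≈ -10.667)
I(b) = 33/8 (I(b) = 12 + 2*(42/(-32/3)) = 12 + 2*(42*(-3/32)) = 12 + 2*(-63/16) = 12 - 63/8 = 33/8)
I(-1*61) + (-7 - 13)*(-2) = 33/8 + (-7 - 13)*(-2) = 33/8 - 20*(-2) = 33/8 + 40 = 353/8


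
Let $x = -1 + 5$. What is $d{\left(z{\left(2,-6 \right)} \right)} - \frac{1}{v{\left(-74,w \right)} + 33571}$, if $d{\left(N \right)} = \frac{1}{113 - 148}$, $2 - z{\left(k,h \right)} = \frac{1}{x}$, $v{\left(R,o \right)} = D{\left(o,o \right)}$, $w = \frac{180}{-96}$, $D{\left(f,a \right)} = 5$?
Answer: $- \frac{33611}{1175160} \approx -0.028601$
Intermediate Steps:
$w = - \frac{15}{8}$ ($w = 180 \left(- \frac{1}{96}\right) = - \frac{15}{8} \approx -1.875$)
$v{\left(R,o \right)} = 5$
$x = 4$
$z{\left(k,h \right)} = \frac{7}{4}$ ($z{\left(k,h \right)} = 2 - \frac{1}{4} = \frac{7}{4}$)
$d{\left(N \right)} = - \frac{1}{35}$ ($d{\left(N \right)} = \frac{1}{-35} = - \frac{1}{35}$)
$d{\left(z{\left(2,-6 \right)} \right)} - \frac{1}{v{\left(-74,w \right)} + 33571} = - \frac{1}{35} - \frac{1}{5 + 33571} = - \frac{1}{35} - \frac{1}{33576} = - \frac{33611}{1175160}$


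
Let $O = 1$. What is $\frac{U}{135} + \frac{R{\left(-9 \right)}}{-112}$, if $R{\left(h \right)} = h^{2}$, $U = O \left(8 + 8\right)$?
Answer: $- \frac{9143}{15120} \approx -0.6047$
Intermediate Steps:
$U = 16$ ($U = 1 \left(8 + 8\right) = 1 \cdot 16 = 16$)
$\frac{U}{135} + \frac{R{\left(-9 \right)}}{-112} = \frac{16}{135} + \frac{\left(-9\right)^{2}}{-112} = 16 \cdot \frac{1}{135} + 81 \left(- \frac{1}{112}\right) = \frac{16}{135} - \frac{81}{112} = - \frac{9143}{15120}$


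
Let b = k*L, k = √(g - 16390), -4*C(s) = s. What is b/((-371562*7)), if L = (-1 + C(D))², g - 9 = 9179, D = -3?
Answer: -I*√7202/41614944 ≈ -2.0393e-6*I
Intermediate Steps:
g = 9188 (g = 9 + 9179 = 9188)
C(s) = -s/4
k = I*√7202 (k = √(9188 - 16390) = √(-7202) = I*√7202 ≈ 84.865*I)
L = 1/16 (L = (-1 - ¼*(-3))² = (-1 + ¾)² = (-¼)² = 1/16 ≈ 0.062500)
b = I*√7202/16 (b = (I*√7202)*(1/16) = I*√7202/16 ≈ 5.304*I)
b/((-371562*7)) = (I*√7202/16)/((-371562*7)) = (I*√7202/16)/((-123854*21)) = (I*√7202/16)/(-2600934) = (I*√7202/16)*(-1/2600934) = -I*√7202/41614944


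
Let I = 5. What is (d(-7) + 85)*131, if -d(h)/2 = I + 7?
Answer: 7991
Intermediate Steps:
d(h) = -24 (d(h) = -2*(5 + 7) = -2*12 = -24)
(d(-7) + 85)*131 = (-24 + 85)*131 = 61*131 = 7991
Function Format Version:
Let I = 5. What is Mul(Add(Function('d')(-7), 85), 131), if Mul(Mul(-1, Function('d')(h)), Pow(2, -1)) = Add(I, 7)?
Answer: 7991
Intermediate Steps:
Function('d')(h) = -24 (Function('d')(h) = Mul(-2, Add(5, 7)) = Mul(-2, 12) = -24)
Mul(Add(Function('d')(-7), 85), 131) = Mul(Add(-24, 85), 131) = Mul(61, 131) = 7991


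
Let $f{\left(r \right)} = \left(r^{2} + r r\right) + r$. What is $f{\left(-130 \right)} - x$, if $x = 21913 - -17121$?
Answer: $-5364$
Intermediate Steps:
$f{\left(r \right)} = r + 2 r^{2}$ ($f{\left(r \right)} = \left(r^{2} + r^{2}\right) + r = 2 r^{2} + r = r + 2 r^{2}$)
$x = 39034$ ($x = 21913 + 17121 = 39034$)
$f{\left(-130 \right)} - x = - 130 \left(1 + 2 \left(-130\right)\right) - 39034 = - 130 \left(1 - 260\right) - 39034 = \left(-130\right) \left(-259\right) - 39034 = 33670 - 39034 = -5364$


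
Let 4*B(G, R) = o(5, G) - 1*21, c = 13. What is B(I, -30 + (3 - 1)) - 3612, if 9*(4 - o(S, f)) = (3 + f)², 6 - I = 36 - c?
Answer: -130381/36 ≈ -3621.7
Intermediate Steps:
I = -17 (I = 6 - (36 - 1*13) = 6 - (36 - 13) = 6 - 1*23 = 6 - 23 = -17)
o(S, f) = 4 - (3 + f)²/9
B(G, R) = -17/4 - (3 + G)²/36 (B(G, R) = ((4 - (3 + G)²/9) - 1*21)/4 = ((4 - (3 + G)²/9) - 21)/4 = (-17 - (3 + G)²/9)/4 = -17/4 - (3 + G)²/36)
B(I, -30 + (3 - 1)) - 3612 = (-17/4 - (3 - 17)²/36) - 3612 = (-17/4 - 1/36*(-14)²) - 3612 = (-17/4 - 1/36*196) - 3612 = (-17/4 - 49/9) - 3612 = -349/36 - 3612 = -130381/36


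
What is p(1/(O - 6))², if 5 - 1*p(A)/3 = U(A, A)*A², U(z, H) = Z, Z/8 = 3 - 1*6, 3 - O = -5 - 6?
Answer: 16641/64 ≈ 260.02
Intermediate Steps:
O = 14 (O = 3 - (-5 - 6) = 3 - 1*(-11) = 3 + 11 = 14)
Z = -24 (Z = 8*(3 - 1*6) = 8*(3 - 6) = 8*(-3) = -24)
U(z, H) = -24
p(A) = 15 + 72*A² (p(A) = 15 - (-72)*A² = 15 + 72*A²)
p(1/(O - 6))² = (15 + 72*(1/(14 - 6))²)² = (15 + 72*(1/8)²)² = (15 + 72*(⅛)²)² = (15 + 72*(1/64))² = (15 + 9/8)² = (129/8)² = 16641/64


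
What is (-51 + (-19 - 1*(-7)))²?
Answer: 3969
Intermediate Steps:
(-51 + (-19 - 1*(-7)))² = (-51 + (-19 + 7))² = (-51 - 12)² = (-63)² = 3969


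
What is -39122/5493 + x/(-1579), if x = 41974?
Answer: -292336820/8673447 ≈ -33.705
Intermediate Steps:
-39122/5493 + x/(-1579) = -39122/5493 + 41974/(-1579) = -39122*1/5493 + 41974*(-1/1579) = -39122/5493 - 41974/1579 = -292336820/8673447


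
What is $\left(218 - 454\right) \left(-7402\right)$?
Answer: $1746872$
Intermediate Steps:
$\left(218 - 454\right) \left(-7402\right) = \left(-236\right) \left(-7402\right) = 1746872$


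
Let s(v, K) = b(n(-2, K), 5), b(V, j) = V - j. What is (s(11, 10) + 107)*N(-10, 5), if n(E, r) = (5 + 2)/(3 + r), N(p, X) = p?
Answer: -13330/13 ≈ -1025.4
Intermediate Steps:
n(E, r) = 7/(3 + r)
s(v, K) = -5 + 7/(3 + K) (s(v, K) = 7/(3 + K) - 1*5 = 7/(3 + K) - 5 = -5 + 7/(3 + K))
(s(11, 10) + 107)*N(-10, 5) = ((-8 - 5*10)/(3 + 10) + 107)*(-10) = ((-8 - 50)/13 + 107)*(-10) = ((1/13)*(-58) + 107)*(-10) = (-58/13 + 107)*(-10) = (1333/13)*(-10) = -13330/13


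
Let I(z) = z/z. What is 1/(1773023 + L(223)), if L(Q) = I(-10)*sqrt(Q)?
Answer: 1773023/3143610558306 - sqrt(223)/3143610558306 ≈ 5.6400e-7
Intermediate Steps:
I(z) = 1
L(Q) = sqrt(Q) (L(Q) = 1*sqrt(Q) = sqrt(Q))
1/(1773023 + L(223)) = 1/(1773023 + sqrt(223))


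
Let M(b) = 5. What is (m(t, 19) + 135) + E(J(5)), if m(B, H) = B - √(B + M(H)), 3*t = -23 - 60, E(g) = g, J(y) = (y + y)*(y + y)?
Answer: 622/3 - 2*I*√51/3 ≈ 207.33 - 4.761*I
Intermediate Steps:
J(y) = 4*y² (J(y) = (2*y)*(2*y) = 4*y²)
t = -83/3 (t = (-23 - 60)/3 = (⅓)*(-83) = -83/3 ≈ -27.667)
m(B, H) = B - √(5 + B) (m(B, H) = B - √(B + 5) = B - √(5 + B))
(m(t, 19) + 135) + E(J(5)) = ((-83/3 - √(5 - 83/3)) + 135) + 4*5² = ((-83/3 - √(-68/3)) + 135) + 4*25 = ((-83/3 - 2*I*√51/3) + 135) + 100 = (322/3 - 2*I*√51/3) + 100 = 622/3 - 2*I*√51/3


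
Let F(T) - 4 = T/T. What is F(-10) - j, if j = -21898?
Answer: 21903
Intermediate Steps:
F(T) = 5 (F(T) = 4 + T/T = 4 + 1 = 5)
F(-10) - j = 5 - 1*(-21898) = 5 + 21898 = 21903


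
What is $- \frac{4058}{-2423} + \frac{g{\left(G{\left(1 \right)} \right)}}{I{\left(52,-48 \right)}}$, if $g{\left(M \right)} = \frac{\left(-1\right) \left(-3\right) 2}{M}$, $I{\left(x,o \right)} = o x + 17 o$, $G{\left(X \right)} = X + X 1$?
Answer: $\frac{4477609}{2674992} \approx 1.6739$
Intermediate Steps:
$G{\left(X \right)} = 2 X$ ($G{\left(X \right)} = X + X = 2 X$)
$I{\left(x,o \right)} = 17 o + o x$
$g{\left(M \right)} = \frac{6}{M}$ ($g{\left(M \right)} = \frac{3 \cdot 2}{M} = \frac{6}{M}$)
$- \frac{4058}{-2423} + \frac{g{\left(G{\left(1 \right)} \right)}}{I{\left(52,-48 \right)}} = - \frac{4058}{-2423} + \frac{6 \frac{1}{2 \cdot 1}}{\left(-48\right) \left(17 + 52\right)} = \left(-4058\right) \left(- \frac{1}{2423}\right) + \frac{6 \cdot \frac{1}{2}}{\left(-48\right) 69} = \frac{4058}{2423} + \frac{6 \cdot \frac{1}{2}}{-3312} = \frac{4058}{2423} + 3 \left(- \frac{1}{3312}\right) = \frac{4058}{2423} - \frac{1}{1104} = \frac{4477609}{2674992}$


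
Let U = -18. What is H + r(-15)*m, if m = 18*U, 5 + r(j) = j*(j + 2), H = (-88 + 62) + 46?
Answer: -61540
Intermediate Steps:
H = 20 (H = -26 + 46 = 20)
r(j) = -5 + j*(2 + j) (r(j) = -5 + j*(j + 2) = -5 + j*(2 + j))
m = -324 (m = 18*(-18) = -324)
H + r(-15)*m = 20 + (-5 + (-15)² + 2*(-15))*(-324) = 20 + (-5 + 225 - 30)*(-324) = 20 + 190*(-324) = 20 - 61560 = -61540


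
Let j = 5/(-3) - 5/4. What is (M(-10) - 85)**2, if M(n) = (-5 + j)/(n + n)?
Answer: 16491721/2304 ≈ 7157.9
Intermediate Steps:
j = -35/12 (j = 5*(-1/3) - 5*1/4 = -5/3 - 5/4 = -35/12 ≈ -2.9167)
M(n) = -95/(24*n) (M(n) = (-5 - 35/12)/(n + n) = -95*1/(2*n)/12 = -95/(24*n))
(M(-10) - 85)**2 = (-95/24/(-10) - 85)**2 = (-95/24*(-1/10) - 85)**2 = (19/48 - 85)**2 = (-4061/48)**2 = 16491721/2304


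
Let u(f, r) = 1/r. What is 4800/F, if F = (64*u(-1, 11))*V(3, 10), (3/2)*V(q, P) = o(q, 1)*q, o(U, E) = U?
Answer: 275/2 ≈ 137.50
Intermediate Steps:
V(q, P) = 2*q²/3 (V(q, P) = 2*(q*q)/3 = 2*q²/3)
F = 384/11 (F = (64/11)*((⅔)*3²) = (64*(1/11))*((⅔)*9) = (64/11)*6 = 384/11 ≈ 34.909)
4800/F = 4800/(384/11) = 4800*(11/384) = 275/2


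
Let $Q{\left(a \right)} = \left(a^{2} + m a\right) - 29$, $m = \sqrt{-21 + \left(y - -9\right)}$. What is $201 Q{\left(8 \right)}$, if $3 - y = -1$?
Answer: $7035 + 3216 i \sqrt{2} \approx 7035.0 + 4548.1 i$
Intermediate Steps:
$y = 4$ ($y = 3 - -1 = 3 + 1 = 4$)
$m = 2 i \sqrt{2}$ ($m = \sqrt{-21 + \left(4 - -9\right)} = \sqrt{-21 + \left(4 + 9\right)} = \sqrt{-21 + 13} = \sqrt{-8} = 2 i \sqrt{2} \approx 2.8284 i$)
$Q{\left(a \right)} = -29 + a^{2} + 2 i a \sqrt{2}$ ($Q{\left(a \right)} = \left(a^{2} + 2 i \sqrt{2} a\right) - 29 = \left(a^{2} + 2 i a \sqrt{2}\right) - 29 = -29 + a^{2} + 2 i a \sqrt{2}$)
$201 Q{\left(8 \right)} = 201 \left(-29 + 8^{2} + 2 i 8 \sqrt{2}\right) = 201 \left(-29 + 64 + 16 i \sqrt{2}\right) = 201 \left(35 + 16 i \sqrt{2}\right) = 7035 + 3216 i \sqrt{2}$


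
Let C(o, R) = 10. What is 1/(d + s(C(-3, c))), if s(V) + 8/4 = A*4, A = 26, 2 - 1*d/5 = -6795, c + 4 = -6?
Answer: 1/34087 ≈ 2.9337e-5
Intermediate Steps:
c = -10 (c = -4 - 6 = -10)
d = 33985 (d = 10 - 5*(-6795) = 10 + 33975 = 33985)
s(V) = 102 (s(V) = -2 + 26*4 = -2 + 104 = 102)
1/(d + s(C(-3, c))) = 1/(33985 + 102) = 1/34087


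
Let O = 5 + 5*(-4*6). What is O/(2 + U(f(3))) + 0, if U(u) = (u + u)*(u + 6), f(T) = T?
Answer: -115/56 ≈ -2.0536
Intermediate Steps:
U(u) = 2*u*(6 + u) (U(u) = (2*u)*(6 + u) = 2*u*(6 + u))
O = -115 (O = 5 + 5*(-24) = 5 - 120 = -115)
O/(2 + U(f(3))) + 0 = -115/(2 + 2*3*(6 + 3)) + 0 = -115/(2 + 2*3*9) + 0 = -115/(2 + 54) + 0 = -115/56 + 0 = -115/56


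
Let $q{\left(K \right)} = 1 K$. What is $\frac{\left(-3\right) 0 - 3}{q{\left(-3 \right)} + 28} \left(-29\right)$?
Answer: $\frac{87}{25} \approx 3.48$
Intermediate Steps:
$q{\left(K \right)} = K$
$\frac{\left(-3\right) 0 - 3}{q{\left(-3 \right)} + 28} \left(-29\right) = \frac{\left(-3\right) 0 - 3}{-3 + 28} \left(-29\right) = \frac{0 - 3}{25} \left(-29\right) = \left(-3\right) \frac{1}{25} \left(-29\right) = \left(- \frac{3}{25}\right) \left(-29\right) = \frac{87}{25}$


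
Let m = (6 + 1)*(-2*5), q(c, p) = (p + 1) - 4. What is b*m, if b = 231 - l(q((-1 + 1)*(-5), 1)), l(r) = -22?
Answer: -17710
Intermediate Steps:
q(c, p) = -3 + p (q(c, p) = (1 + p) - 4 = -3 + p)
b = 253 (b = 231 - 1*(-22) = 231 + 22 = 253)
m = -70 (m = 7*(-10) = -70)
b*m = 253*(-70) = -17710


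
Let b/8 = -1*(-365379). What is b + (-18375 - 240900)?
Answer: 2663757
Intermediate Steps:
b = 2923032 (b = 8*(-1*(-365379)) = 8*365379 = 2923032)
b + (-18375 - 240900) = 2923032 + (-18375 - 240900) = 2923032 - 259275 = 2663757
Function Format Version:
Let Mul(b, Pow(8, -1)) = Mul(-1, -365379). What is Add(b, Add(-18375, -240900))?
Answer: 2663757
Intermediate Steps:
b = 2923032 (b = Mul(8, Mul(-1, -365379)) = Mul(8, 365379) = 2923032)
Add(b, Add(-18375, -240900)) = Add(2923032, Add(-18375, -240900)) = Add(2923032, -259275) = 2663757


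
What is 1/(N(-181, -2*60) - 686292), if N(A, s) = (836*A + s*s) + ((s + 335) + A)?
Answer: -1/823174 ≈ -1.2148e-6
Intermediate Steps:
N(A, s) = 335 + s + s**2 + 837*A (N(A, s) = (836*A + s**2) + ((335 + s) + A) = (s**2 + 836*A) + (335 + A + s) = 335 + s + s**2 + 837*A)
1/(N(-181, -2*60) - 686292) = 1/((335 - 2*60 + (-2*60)**2 + 837*(-181)) - 686292) = 1/((335 - 120 + (-120)**2 - 151497) - 686292) = 1/((335 - 120 + 14400 - 151497) - 686292) = 1/(-136882 - 686292) = 1/(-823174) = -1/823174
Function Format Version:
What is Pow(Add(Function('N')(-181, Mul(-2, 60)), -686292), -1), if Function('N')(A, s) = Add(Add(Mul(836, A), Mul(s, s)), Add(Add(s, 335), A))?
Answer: Rational(-1, 823174) ≈ -1.2148e-6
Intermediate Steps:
Function('N')(A, s) = Add(335, s, Pow(s, 2), Mul(837, A)) (Function('N')(A, s) = Add(Add(Mul(836, A), Pow(s, 2)), Add(Add(335, s), A)) = Add(Add(Pow(s, 2), Mul(836, A)), Add(335, A, s)) = Add(335, s, Pow(s, 2), Mul(837, A)))
Pow(Add(Function('N')(-181, Mul(-2, 60)), -686292), -1) = Pow(Add(Add(335, Mul(-2, 60), Pow(Mul(-2, 60), 2), Mul(837, -181)), -686292), -1) = Pow(Add(Add(335, -120, Pow(-120, 2), -151497), -686292), -1) = Pow(Add(Add(335, -120, 14400, -151497), -686292), -1) = Pow(Add(-136882, -686292), -1) = Pow(-823174, -1) = Rational(-1, 823174)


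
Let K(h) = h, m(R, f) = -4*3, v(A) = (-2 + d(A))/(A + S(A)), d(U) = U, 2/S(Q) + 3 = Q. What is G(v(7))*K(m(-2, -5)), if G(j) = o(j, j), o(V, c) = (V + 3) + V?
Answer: -52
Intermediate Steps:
S(Q) = 2/(-3 + Q)
o(V, c) = 3 + 2*V (o(V, c) = (3 + V) + V = 3 + 2*V)
v(A) = (-2 + A)/(A + 2/(-3 + A))
m(R, f) = -12
G(j) = 3 + 2*j
G(v(7))*K(m(-2, -5)) = (3 + 2*((-3 + 7)/(-1 + 7)))*(-12) = (3 + 2*(4/6))*(-12) = (3 + 2*((⅙)*4))*(-12) = (3 + 2*(⅔))*(-12) = (3 + 4/3)*(-12) = (13/3)*(-12) = -52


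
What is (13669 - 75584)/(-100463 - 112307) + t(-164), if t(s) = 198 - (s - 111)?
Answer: 20140425/42554 ≈ 473.29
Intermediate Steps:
t(s) = 309 - s (t(s) = 198 - (-111 + s) = 198 + (111 - s) = 309 - s)
(13669 - 75584)/(-100463 - 112307) + t(-164) = (13669 - 75584)/(-100463 - 112307) + (309 - 1*(-164)) = -61915/(-212770) + (309 + 164) = -61915*(-1/212770) + 473 = 12383/42554 + 473 = 20140425/42554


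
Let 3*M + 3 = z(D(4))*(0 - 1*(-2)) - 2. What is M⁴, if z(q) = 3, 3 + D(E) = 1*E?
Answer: 1/81 ≈ 0.012346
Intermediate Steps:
D(E) = -3 + E (D(E) = -3 + 1*E = -3 + E)
M = ⅓ (M = -1 + (3*(0 - 1*(-2)) - 2)/3 = -1 + (3*(0 + 2) - 2)/3 = -1 + (3*2 - 2)/3 = -1 + (6 - 2)/3 = -1 + (⅓)*4 = -1 + 4/3 = ⅓ ≈ 0.33333)
M⁴ = (⅓)⁴ = 1/81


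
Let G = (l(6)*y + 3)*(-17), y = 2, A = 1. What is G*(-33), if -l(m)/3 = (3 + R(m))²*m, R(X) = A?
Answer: -321453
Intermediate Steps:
R(X) = 1
l(m) = -48*m (l(m) = -3*(3 + 1)²*m = -3*4²*m = -48*m)
G = 9741 (G = (-48*6*2 + 3)*(-17) = (-288*2 + 3)*(-17) = (-576 + 3)*(-17) = -573*(-17) = 9741)
G*(-33) = 9741*(-33) = -321453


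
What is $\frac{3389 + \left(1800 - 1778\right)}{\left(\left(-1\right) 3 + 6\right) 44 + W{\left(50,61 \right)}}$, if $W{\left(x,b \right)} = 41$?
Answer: $\frac{3411}{173} \approx 19.717$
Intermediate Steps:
$\frac{3389 + \left(1800 - 1778\right)}{\left(\left(-1\right) 3 + 6\right) 44 + W{\left(50,61 \right)}} = \frac{3389 + \left(1800 - 1778\right)}{\left(\left(-1\right) 3 + 6\right) 44 + 41} = \frac{3389 + 22}{\left(-3 + 6\right) 44 + 41} = \frac{3411}{3 \cdot 44 + 41} = \frac{3411}{132 + 41} = \frac{3411}{173}$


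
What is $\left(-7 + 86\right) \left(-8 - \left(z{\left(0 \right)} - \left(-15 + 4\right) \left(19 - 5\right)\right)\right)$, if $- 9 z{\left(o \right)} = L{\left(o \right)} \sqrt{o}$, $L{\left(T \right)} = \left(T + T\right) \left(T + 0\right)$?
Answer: $-12798$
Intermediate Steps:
$L{\left(T \right)} = 2 T^{2}$ ($L{\left(T \right)} = 2 T T = 2 T^{2}$)
$z{\left(o \right)} = - \frac{2 o^{\frac{5}{2}}}{9}$ ($z{\left(o \right)} = - \frac{2 o^{2} \sqrt{o}}{9} = - \frac{2 o^{\frac{5}{2}}}{9}$)
$\left(-7 + 86\right) \left(-8 - \left(z{\left(0 \right)} - \left(-15 + 4\right) \left(19 - 5\right)\right)\right) = \left(-7 + 86\right) \left(-8 - \left(- \frac{2 \cdot 0^{\frac{5}{2}}}{9} - \left(-15 + 4\right) \left(19 - 5\right)\right)\right) = 79 \left(-8 - \left(\left(- \frac{2}{9}\right) 0 - \left(-11\right) 14\right)\right) = 79 \left(-8 - \left(0 - -154\right)\right) = 79 \left(-8 - \left(0 + 154\right)\right) = 79 \left(-8 - 154\right) = 79 \left(-162\right) = -12798$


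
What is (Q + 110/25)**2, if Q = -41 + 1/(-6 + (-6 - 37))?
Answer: 80496784/60025 ≈ 1341.1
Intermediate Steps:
Q = -2010/49 (Q = -41 + 1/(-6 - 43) = -41 + 1/(-49) = -41 - 1/49 = -2010/49 ≈ -41.020)
(Q + 110/25)**2 = (-2010/49 + 110/25)**2 = (-2010/49 + 110*(1/25))**2 = (-2010/49 + 22/5)**2 = (-8972/245)**2 = 80496784/60025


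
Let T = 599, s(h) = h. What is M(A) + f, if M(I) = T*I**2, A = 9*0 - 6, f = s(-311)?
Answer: 21253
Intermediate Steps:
f = -311
A = -6 (A = 0 - 6 = -6)
M(I) = 599*I**2
M(A) + f = 599*(-6)**2 - 311 = 599*36 - 311 = 21564 - 311 = 21253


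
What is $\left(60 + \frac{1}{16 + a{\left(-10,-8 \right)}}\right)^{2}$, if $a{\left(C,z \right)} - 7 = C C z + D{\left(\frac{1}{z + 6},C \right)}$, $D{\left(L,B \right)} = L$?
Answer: $\frac{8704516804}{2418025} \approx 3599.8$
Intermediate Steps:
$a{\left(C,z \right)} = 7 + \frac{1}{6 + z} + z C^{2}$ ($a{\left(C,z \right)} = 7 + \left(C C z + \frac{1}{z + 6}\right) = 7 + \left(C^{2} z + \frac{1}{6 + z}\right) = 7 + \left(z C^{2} + \frac{1}{6 + z}\right) = 7 + \left(\frac{1}{6 + z} + z C^{2}\right) = 7 + \frac{1}{6 + z} + z C^{2}$)
$\left(60 + \frac{1}{16 + a{\left(-10,-8 \right)}}\right)^{2} = \left(60 + \frac{1}{16 + \frac{1 + \left(6 - 8\right) \left(7 - 8 \left(-10\right)^{2}\right)}{6 - 8}}\right)^{2} = \left(60 + \frac{1}{16 + \frac{1 - 2 \left(7 - 800\right)}{-2}}\right)^{2} = \left(60 + \frac{1}{16 - \frac{1 - 2 \left(7 - 800\right)}{2}}\right)^{2} = \left(60 + \frac{1}{16 - \frac{1 - -1586}{2}}\right)^{2} = \left(60 + \frac{1}{16 - \frac{1 + 1586}{2}}\right)^{2} = \left(60 + \frac{1}{16 - \frac{1587}{2}}\right)^{2} = \left(60 + \frac{1}{- \frac{1555}{2}}\right)^{2} = \left(60 - \frac{2}{1555}\right)^{2} = \left(\frac{93298}{1555}\right)^{2} = \frac{8704516804}{2418025}$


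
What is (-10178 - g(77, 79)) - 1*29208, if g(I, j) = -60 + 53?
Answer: -39379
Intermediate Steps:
g(I, j) = -7
(-10178 - g(77, 79)) - 1*29208 = (-10178 - 1*(-7)) - 1*29208 = (-10178 + 7) - 29208 = -10171 - 29208 = -39379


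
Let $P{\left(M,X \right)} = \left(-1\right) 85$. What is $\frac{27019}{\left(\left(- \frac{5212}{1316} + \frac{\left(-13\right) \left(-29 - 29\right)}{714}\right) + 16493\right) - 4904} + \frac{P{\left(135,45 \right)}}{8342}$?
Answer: $\frac{537905208671}{231672947882} \approx 2.3218$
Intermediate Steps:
$P{\left(M,X \right)} = -85$
$\frac{27019}{\left(\left(- \frac{5212}{1316} + \frac{\left(-13\right) \left(-29 - 29\right)}{714}\right) + 16493\right) - 4904} + \frac{P{\left(135,45 \right)}}{8342} = \frac{27019}{\left(\left(- \frac{5212}{1316} + \frac{\left(-13\right) \left(-29 - 29\right)}{714}\right) + 16493\right) - 4904} - \frac{85}{8342} = \frac{27019}{\left(\left(\left(-5212\right) \frac{1}{1316} + \left(-13\right) \left(-58\right) \frac{1}{714}\right) + 16493\right) - 4904} - \frac{85}{8342} = \frac{27019}{\left(\left(- \frac{1303}{329} + 754 \cdot \frac{1}{714}\right) + 16493\right) - 4904} - \frac{85}{8342} = \frac{27019}{\left(\left(- \frac{1303}{329} + \frac{377}{357}\right) + 16493\right) - 4904} - \frac{85}{8342} = \frac{27019}{\left(- \frac{6962}{2397} + 16493\right) - 4904} - \frac{85}{8342} = \frac{27019}{\frac{39526759}{2397} - 4904} - \frac{85}{8342} = \frac{27019}{\frac{27771871}{2397}} - \frac{85}{8342} = 27019 \cdot \frac{2397}{27771871} - \frac{85}{8342} = \frac{64764543}{27771871} - \frac{85}{8342} = \frac{537905208671}{231672947882}$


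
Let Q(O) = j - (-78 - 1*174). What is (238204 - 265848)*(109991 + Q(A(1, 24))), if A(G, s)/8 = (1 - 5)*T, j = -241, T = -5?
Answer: -3040895288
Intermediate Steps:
A(G, s) = 160 (A(G, s) = 8*((1 - 5)*(-5)) = 8*(-4*(-5)) = 8*20 = 160)
Q(O) = 11 (Q(O) = -241 - (-78 - 1*174) = -241 - (-78 - 174) = -241 - 1*(-252) = -241 + 252 = 11)
(238204 - 265848)*(109991 + Q(A(1, 24))) = (238204 - 265848)*(109991 + 11) = -27644*110002 = -3040895288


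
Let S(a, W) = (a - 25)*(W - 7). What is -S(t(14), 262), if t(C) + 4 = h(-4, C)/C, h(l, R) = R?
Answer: 7140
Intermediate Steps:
t(C) = -3 (t(C) = -4 + C/C = -4 + 1 = -3)
S(a, W) = (-25 + a)*(-7 + W)
-S(t(14), 262) = -(175 - 25*262 - 7*(-3) + 262*(-3)) = -(175 - 6550 + 21 - 786) = -1*(-7140) = 7140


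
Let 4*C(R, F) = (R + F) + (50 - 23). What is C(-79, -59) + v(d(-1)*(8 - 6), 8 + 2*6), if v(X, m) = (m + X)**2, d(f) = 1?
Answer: 1825/4 ≈ 456.25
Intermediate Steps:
v(X, m) = (X + m)**2
C(R, F) = 27/4 + F/4 + R/4 (C(R, F) = ((R + F) + (50 - 23))/4 = ((F + R) + 27)/4 = (27 + F + R)/4 = 27/4 + F/4 + R/4)
C(-79, -59) + v(d(-1)*(8 - 6), 8 + 2*6) = (27/4 + (1/4)*(-59) + (1/4)*(-79)) + (1*(8 - 6) + (8 + 2*6))**2 = (27/4 - 59/4 - 79/4) + (1*2 + (8 + 12))**2 = -111/4 + (2 + 20)**2 = -111/4 + 22**2 = -111/4 + 484 = 1825/4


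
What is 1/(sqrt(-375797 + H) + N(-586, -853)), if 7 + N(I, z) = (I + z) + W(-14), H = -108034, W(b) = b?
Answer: -1460/2615431 - 3*I*sqrt(53759)/2615431 ≈ -0.00055823 - 0.00026595*I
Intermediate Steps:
N(I, z) = -21 + I + z (N(I, z) = -7 + ((I + z) - 14) = -7 + (-14 + I + z) = -21 + I + z)
1/(sqrt(-375797 + H) + N(-586, -853)) = 1/(sqrt(-375797 - 108034) + (-21 - 586 - 853)) = 1/(sqrt(-483831) - 1460) = 1/(3*I*sqrt(53759) - 1460) = 1/(-1460 + 3*I*sqrt(53759))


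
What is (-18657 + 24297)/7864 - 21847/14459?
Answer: -11282006/14213197 ≈ -0.79377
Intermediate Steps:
(-18657 + 24297)/7864 - 21847/14459 = 5640*(1/7864) - 21847*1/14459 = 705/983 - 21847/14459 = -11282006/14213197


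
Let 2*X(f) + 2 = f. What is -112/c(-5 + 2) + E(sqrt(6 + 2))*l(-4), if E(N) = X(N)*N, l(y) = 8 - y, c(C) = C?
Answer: 256/3 - 24*sqrt(2) ≈ 51.392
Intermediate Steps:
X(f) = -1 + f/2
E(N) = N*(-1 + N/2) (E(N) = (-1 + N/2)*N = N*(-1 + N/2))
-112/c(-5 + 2) + E(sqrt(6 + 2))*l(-4) = -112/(-5 + 2) + (sqrt(6 + 2)*(-2 + sqrt(6 + 2))/2)*(8 - 1*(-4)) = -112/(-3) + (sqrt(8)*(-2 + sqrt(8))/2)*(8 + 4) = -112*(-1/3) + ((2*sqrt(2))*(-2 + 2*sqrt(2))/2)*12 = 112/3 + (sqrt(2)*(-2 + 2*sqrt(2)))*12 = 112/3 + 12*sqrt(2)*(-2 + 2*sqrt(2))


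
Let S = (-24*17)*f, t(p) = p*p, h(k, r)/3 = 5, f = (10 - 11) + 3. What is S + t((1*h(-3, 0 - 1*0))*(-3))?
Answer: 1209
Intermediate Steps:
f = 2 (f = -1 + 3 = 2)
h(k, r) = 15 (h(k, r) = 3*5 = 15)
t(p) = p²
S = -816 (S = -24*17*2 = -408*2 = -816)
S + t((1*h(-3, 0 - 1*0))*(-3)) = -816 + ((1*15)*(-3))² = -816 + (15*(-3))² = -816 + (-45)² = -816 + 2025 = 1209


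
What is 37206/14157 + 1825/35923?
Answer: 11644339/4346683 ≈ 2.6789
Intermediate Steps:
37206/14157 + 1825/35923 = 37206*(1/14157) + 1825*(1/35923) = 318/121 + 1825/35923 = 11644339/4346683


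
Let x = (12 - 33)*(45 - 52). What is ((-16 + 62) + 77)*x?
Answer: 18081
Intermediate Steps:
x = 147 (x = -21*(-7) = 147)
((-16 + 62) + 77)*x = ((-16 + 62) + 77)*147 = (46 + 77)*147 = 123*147 = 18081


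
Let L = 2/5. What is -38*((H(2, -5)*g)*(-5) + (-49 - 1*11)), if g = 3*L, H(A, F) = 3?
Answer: 2964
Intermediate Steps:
L = 2/5 (L = 2*(1/5) = 2/5 ≈ 0.40000)
g = 6/5 (g = 3*(2/5) = 6/5 ≈ 1.2000)
-38*((H(2, -5)*g)*(-5) + (-49 - 1*11)) = -38*((3*(6/5))*(-5) + (-49 - 1*11)) = -38*((18/5)*(-5) + (-49 - 11)) = -38*(-18 - 60) = -38*(-78) = 2964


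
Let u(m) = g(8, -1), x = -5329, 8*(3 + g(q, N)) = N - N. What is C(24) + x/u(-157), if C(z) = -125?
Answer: 4954/3 ≈ 1651.3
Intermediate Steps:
g(q, N) = -3 (g(q, N) = -3 + (N - N)/8 = -3 + (1/8)*0 = -3 + 0 = -3)
u(m) = -3
C(24) + x/u(-157) = -125 - 5329/(-3) = -125 - 5329*(-1/3) = -125 + 5329/3 = 4954/3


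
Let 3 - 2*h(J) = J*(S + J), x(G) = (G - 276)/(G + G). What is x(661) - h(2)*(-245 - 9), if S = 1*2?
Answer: -839085/1322 ≈ -634.71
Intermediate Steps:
x(G) = (-276 + G)/(2*G) (x(G) = (-276 + G)/((2*G)) = (-276 + G)*(1/(2*G)) = (-276 + G)/(2*G))
S = 2
h(J) = 3/2 - J*(2 + J)/2
x(661) - h(2)*(-245 - 9) = (½)*(-276 + 661)/661 - (3/2 - 1*2 - ½*2²)*(-245 - 9) = (½)*(1/661)*385 - (3/2 - 2 - ½*4)*(-254) = 385/1322 - (3/2 - 2 - 2)*(-254) = 385/1322 - (-5)*(-254)/2 = 385/1322 - 1*635 = 385/1322 - 635 = -839085/1322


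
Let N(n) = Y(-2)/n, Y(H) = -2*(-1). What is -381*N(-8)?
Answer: 381/4 ≈ 95.250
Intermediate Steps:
Y(H) = 2
N(n) = 2/n
-381*N(-8) = -762/(-8) = -762*(-1)/8 = -381*(-1/4) = 381/4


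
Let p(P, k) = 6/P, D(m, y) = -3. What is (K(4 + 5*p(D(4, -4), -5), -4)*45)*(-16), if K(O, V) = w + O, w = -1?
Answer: 5040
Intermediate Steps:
K(O, V) = -1 + O
(K(4 + 5*p(D(4, -4), -5), -4)*45)*(-16) = ((-1 + (4 + 5*(6/(-3))))*45)*(-16) = ((-1 + (4 + 5*(6*(-1/3))))*45)*(-16) = ((-1 + (4 + 5*(-2)))*45)*(-16) = ((-1 + (4 - 10))*45)*(-16) = ((-1 - 6)*45)*(-16) = -7*45*(-16) = -315*(-16) = 5040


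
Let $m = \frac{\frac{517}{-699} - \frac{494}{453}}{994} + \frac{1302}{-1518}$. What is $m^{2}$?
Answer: $\frac{520550688865522441681}{704566609138909209924} \approx 0.73882$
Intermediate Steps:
$m = - \frac{22815579959}{26543673618}$ ($m = \left(517 \left(- \frac{1}{699}\right) - \frac{494}{453}\right) \frac{1}{994} + 1302 \left(- \frac{1}{1518}\right) = \left(- \frac{517}{699} - \frac{494}{453}\right) \frac{1}{994} - \frac{217}{253} = \left(- \frac{193169}{105549}\right) \frac{1}{994} - \frac{217}{253} = - \frac{193169}{104915706} - \frac{217}{253} = - \frac{22815579959}{26543673618} \approx -0.85955$)
$m^{2} = \left(- \frac{22815579959}{26543673618}\right)^{2} = \frac{520550688865522441681}{704566609138909209924}$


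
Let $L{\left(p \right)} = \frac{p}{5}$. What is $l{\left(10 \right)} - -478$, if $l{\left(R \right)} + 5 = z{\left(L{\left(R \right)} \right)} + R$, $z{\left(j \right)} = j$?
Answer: $485$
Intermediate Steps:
$L{\left(p \right)} = \frac{p}{5}$ ($L{\left(p \right)} = p \frac{1}{5} = \frac{p}{5}$)
$l{\left(R \right)} = -5 + \frac{6 R}{5}$ ($l{\left(R \right)} = -5 + \left(\frac{R}{5} + R\right) = -5 + \frac{6 R}{5}$)
$l{\left(10 \right)} - -478 = \left(-5 + \frac{6}{5} \cdot 10\right) - -478 = \left(-5 + 12\right) + 478 = 7 + 478 = 485$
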